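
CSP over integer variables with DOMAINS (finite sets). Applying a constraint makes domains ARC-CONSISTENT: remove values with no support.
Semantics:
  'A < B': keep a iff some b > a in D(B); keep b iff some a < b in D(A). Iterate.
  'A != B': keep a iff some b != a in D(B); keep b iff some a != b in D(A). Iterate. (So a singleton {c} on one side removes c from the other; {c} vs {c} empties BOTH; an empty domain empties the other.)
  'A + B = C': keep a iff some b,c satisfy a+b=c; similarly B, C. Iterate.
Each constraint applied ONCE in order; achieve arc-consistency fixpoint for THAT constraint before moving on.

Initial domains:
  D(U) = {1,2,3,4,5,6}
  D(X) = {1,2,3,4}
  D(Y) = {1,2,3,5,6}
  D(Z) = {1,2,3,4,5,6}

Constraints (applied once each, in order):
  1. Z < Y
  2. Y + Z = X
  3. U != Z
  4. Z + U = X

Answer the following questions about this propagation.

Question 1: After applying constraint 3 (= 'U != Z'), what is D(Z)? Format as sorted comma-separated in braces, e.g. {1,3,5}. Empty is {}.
Constraint 1 (Z < Y) on D(Z)={1,2,3,4,5,6} D(Y)={1,2,3,5,6}: Z {1,2,3,4,5,6}->{1,2,3,4,5}; Y {1,2,3,5,6}->{2,3,5,6}
Constraint 2 (Y + Z = X) on D(Y)={2,3,5,6} D(Z)={1,2,3,4,5} D(X)={1,2,3,4}: Y {2,3,5,6}->{2,3}; Z {1,2,3,4,5}->{1,2}; X {1,2,3,4}->{3,4}
Constraint 3 (U != Z) on D(U)={1,2,3,4,5,6} D(Z)={1,2}: no change
So after constraint 3: D(Z) = {1,2}

Answer: {1,2}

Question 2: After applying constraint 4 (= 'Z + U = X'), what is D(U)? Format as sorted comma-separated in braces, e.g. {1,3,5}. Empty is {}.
Constraint 1 (Z < Y) on D(Z)={1,2,3,4,5,6} D(Y)={1,2,3,5,6}: Z {1,2,3,4,5,6}->{1,2,3,4,5}; Y {1,2,3,5,6}->{2,3,5,6}
Constraint 2 (Y + Z = X) on D(Y)={2,3,5,6} D(Z)={1,2,3,4,5} D(X)={1,2,3,4}: Y {2,3,5,6}->{2,3}; Z {1,2,3,4,5}->{1,2}; X {1,2,3,4}->{3,4}
Constraint 3 (U != Z) on D(U)={1,2,3,4,5,6} D(Z)={1,2}: no change
Constraint 4 (Z + U = X) on D(Z)={1,2} D(U)={1,2,3,4,5,6} D(X)={3,4}: U {1,2,3,4,5,6}->{1,2,3}
So after constraint 4: D(U) = {1,2,3}

Answer: {1,2,3}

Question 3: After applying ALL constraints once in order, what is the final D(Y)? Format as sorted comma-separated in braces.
Answer: {2,3}

Derivation:
Constraint 1 (Z < Y) on D(Z)={1,2,3,4,5,6} D(Y)={1,2,3,5,6}: Z {1,2,3,4,5,6}->{1,2,3,4,5}; Y {1,2,3,5,6}->{2,3,5,6}
Constraint 2 (Y + Z = X) on D(Y)={2,3,5,6} D(Z)={1,2,3,4,5} D(X)={1,2,3,4}: Y {2,3,5,6}->{2,3}; Z {1,2,3,4,5}->{1,2}; X {1,2,3,4}->{3,4}
Constraint 3 (U != Z) on D(U)={1,2,3,4,5,6} D(Z)={1,2}: no change
Constraint 4 (Z + U = X) on D(Z)={1,2} D(U)={1,2,3,4,5,6} D(X)={3,4}: U {1,2,3,4,5,6}->{1,2,3}
So after all 4 constraints: D(Y) = {2,3}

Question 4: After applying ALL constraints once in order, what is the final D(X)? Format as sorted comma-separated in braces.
Constraint 1 (Z < Y) on D(Z)={1,2,3,4,5,6} D(Y)={1,2,3,5,6}: Z {1,2,3,4,5,6}->{1,2,3,4,5}; Y {1,2,3,5,6}->{2,3,5,6}
Constraint 2 (Y + Z = X) on D(Y)={2,3,5,6} D(Z)={1,2,3,4,5} D(X)={1,2,3,4}: Y {2,3,5,6}->{2,3}; Z {1,2,3,4,5}->{1,2}; X {1,2,3,4}->{3,4}
Constraint 3 (U != Z) on D(U)={1,2,3,4,5,6} D(Z)={1,2}: no change
Constraint 4 (Z + U = X) on D(Z)={1,2} D(U)={1,2,3,4,5,6} D(X)={3,4}: U {1,2,3,4,5,6}->{1,2,3}
So after all 4 constraints: D(X) = {3,4}

Answer: {3,4}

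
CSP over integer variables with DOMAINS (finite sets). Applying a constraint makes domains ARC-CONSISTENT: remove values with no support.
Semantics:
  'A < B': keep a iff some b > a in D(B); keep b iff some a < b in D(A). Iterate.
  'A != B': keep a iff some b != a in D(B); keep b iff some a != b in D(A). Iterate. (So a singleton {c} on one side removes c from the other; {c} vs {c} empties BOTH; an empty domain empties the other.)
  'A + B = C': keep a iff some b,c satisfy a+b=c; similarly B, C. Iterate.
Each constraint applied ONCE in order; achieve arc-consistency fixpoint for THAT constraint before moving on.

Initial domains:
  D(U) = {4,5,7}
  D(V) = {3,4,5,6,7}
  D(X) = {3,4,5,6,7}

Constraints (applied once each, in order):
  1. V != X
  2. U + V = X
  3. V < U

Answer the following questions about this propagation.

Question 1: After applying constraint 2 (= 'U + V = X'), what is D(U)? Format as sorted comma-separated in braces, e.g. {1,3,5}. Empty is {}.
Answer: {4}

Derivation:
Constraint 1 (V != X) on D(V)={3,4,5,6,7} D(X)={3,4,5,6,7}: no change
Constraint 2 (U + V = X) on D(U)={4,5,7} D(V)={3,4,5,6,7} D(X)={3,4,5,6,7}: U {4,5,7}->{4}; V {3,4,5,6,7}->{3}; X {3,4,5,6,7}->{7}
So after constraint 2: D(U) = {4}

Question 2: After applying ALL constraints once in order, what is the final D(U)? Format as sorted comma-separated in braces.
Constraint 1 (V != X) on D(V)={3,4,5,6,7} D(X)={3,4,5,6,7}: no change
Constraint 2 (U + V = X) on D(U)={4,5,7} D(V)={3,4,5,6,7} D(X)={3,4,5,6,7}: U {4,5,7}->{4}; V {3,4,5,6,7}->{3}; X {3,4,5,6,7}->{7}
Constraint 3 (V < U) on D(V)={3} D(U)={4}: no change
So after all 3 constraints: D(U) = {4}

Answer: {4}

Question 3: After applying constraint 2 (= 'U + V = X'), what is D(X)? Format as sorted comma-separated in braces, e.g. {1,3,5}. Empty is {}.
Constraint 1 (V != X) on D(V)={3,4,5,6,7} D(X)={3,4,5,6,7}: no change
Constraint 2 (U + V = X) on D(U)={4,5,7} D(V)={3,4,5,6,7} D(X)={3,4,5,6,7}: U {4,5,7}->{4}; V {3,4,5,6,7}->{3}; X {3,4,5,6,7}->{7}
So after constraint 2: D(X) = {7}

Answer: {7}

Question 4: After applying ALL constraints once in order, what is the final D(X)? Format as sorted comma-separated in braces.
Constraint 1 (V != X) on D(V)={3,4,5,6,7} D(X)={3,4,5,6,7}: no change
Constraint 2 (U + V = X) on D(U)={4,5,7} D(V)={3,4,5,6,7} D(X)={3,4,5,6,7}: U {4,5,7}->{4}; V {3,4,5,6,7}->{3}; X {3,4,5,6,7}->{7}
Constraint 3 (V < U) on D(V)={3} D(U)={4}: no change
So after all 3 constraints: D(X) = {7}

Answer: {7}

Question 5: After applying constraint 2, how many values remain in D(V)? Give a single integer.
Constraint 1 (V != X) on D(V)={3,4,5,6,7} D(X)={3,4,5,6,7}: no change
Constraint 2 (U + V = X) on D(U)={4,5,7} D(V)={3,4,5,6,7} D(X)={3,4,5,6,7}: U {4,5,7}->{4}; V {3,4,5,6,7}->{3}; X {3,4,5,6,7}->{7}
So after constraint 2: D(V)={3}, size = 1

Answer: 1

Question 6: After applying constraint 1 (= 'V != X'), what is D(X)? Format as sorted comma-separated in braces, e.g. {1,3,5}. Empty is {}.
Answer: {3,4,5,6,7}

Derivation:
Constraint 1 (V != X) on D(V)={3,4,5,6,7} D(X)={3,4,5,6,7}: no change
So after constraint 1: D(X) = {3,4,5,6,7}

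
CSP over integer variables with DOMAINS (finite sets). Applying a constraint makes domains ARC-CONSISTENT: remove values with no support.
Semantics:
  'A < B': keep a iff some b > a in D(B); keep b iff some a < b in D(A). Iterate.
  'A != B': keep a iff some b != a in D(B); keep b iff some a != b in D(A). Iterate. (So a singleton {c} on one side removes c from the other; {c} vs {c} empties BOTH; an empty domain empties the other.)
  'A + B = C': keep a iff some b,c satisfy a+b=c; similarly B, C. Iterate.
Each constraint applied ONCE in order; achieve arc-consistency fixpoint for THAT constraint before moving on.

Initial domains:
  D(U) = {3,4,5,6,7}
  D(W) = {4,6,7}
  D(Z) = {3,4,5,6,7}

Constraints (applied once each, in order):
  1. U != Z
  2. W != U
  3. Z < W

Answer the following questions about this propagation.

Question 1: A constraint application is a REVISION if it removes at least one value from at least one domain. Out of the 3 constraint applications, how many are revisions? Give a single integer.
Constraint 1 (U != Z) on D(U)={3,4,5,6,7} D(Z)={3,4,5,6,7}: no change => not a revision
Constraint 2 (W != U) on D(W)={4,6,7} D(U)={3,4,5,6,7}: no change => not a revision
Constraint 3 (Z < W) on D(Z)={3,4,5,6,7} D(W)={4,6,7}: Z {3,4,5,6,7}->{3,4,5,6} => REVISION
Total revisions = 1

Answer: 1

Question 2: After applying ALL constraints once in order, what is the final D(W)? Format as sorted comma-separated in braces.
Constraint 1 (U != Z) on D(U)={3,4,5,6,7} D(Z)={3,4,5,6,7}: no change
Constraint 2 (W != U) on D(W)={4,6,7} D(U)={3,4,5,6,7}: no change
Constraint 3 (Z < W) on D(Z)={3,4,5,6,7} D(W)={4,6,7}: Z {3,4,5,6,7}->{3,4,5,6}
So after all 3 constraints: D(W) = {4,6,7}

Answer: {4,6,7}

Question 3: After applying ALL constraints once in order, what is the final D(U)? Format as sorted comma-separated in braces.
Constraint 1 (U != Z) on D(U)={3,4,5,6,7} D(Z)={3,4,5,6,7}: no change
Constraint 2 (W != U) on D(W)={4,6,7} D(U)={3,4,5,6,7}: no change
Constraint 3 (Z < W) on D(Z)={3,4,5,6,7} D(W)={4,6,7}: Z {3,4,5,6,7}->{3,4,5,6}
So after all 3 constraints: D(U) = {3,4,5,6,7}

Answer: {3,4,5,6,7}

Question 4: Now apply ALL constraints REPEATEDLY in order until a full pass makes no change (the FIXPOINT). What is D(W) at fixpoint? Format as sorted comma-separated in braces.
pass 0 (initial): D(W)={4,6,7}
pass 1: Z {3,4,5,6,7}->{3,4,5,6}
pass 2: no change
Fixpoint after 2 passes: D(W) = {4,6,7}

Answer: {4,6,7}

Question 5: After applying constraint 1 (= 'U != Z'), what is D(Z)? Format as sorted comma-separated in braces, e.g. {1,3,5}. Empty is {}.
Constraint 1 (U != Z) on D(U)={3,4,5,6,7} D(Z)={3,4,5,6,7}: no change
So after constraint 1: D(Z) = {3,4,5,6,7}

Answer: {3,4,5,6,7}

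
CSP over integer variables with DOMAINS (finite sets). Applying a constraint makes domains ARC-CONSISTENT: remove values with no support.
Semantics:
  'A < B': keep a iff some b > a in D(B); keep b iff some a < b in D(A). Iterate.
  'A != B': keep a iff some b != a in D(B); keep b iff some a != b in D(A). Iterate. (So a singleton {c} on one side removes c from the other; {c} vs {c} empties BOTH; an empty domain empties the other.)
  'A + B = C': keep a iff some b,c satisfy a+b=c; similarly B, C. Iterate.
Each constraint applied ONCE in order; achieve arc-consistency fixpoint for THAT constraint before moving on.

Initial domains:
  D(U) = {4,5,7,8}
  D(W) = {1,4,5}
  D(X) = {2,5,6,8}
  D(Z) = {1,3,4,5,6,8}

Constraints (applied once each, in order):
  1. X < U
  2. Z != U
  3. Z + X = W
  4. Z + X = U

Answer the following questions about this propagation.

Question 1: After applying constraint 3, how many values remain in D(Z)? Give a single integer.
Constraint 1 (X < U) on D(X)={2,5,6,8} D(U)={4,5,7,8}: X {2,5,6,8}->{2,5,6}
Constraint 2 (Z != U) on D(Z)={1,3,4,5,6,8} D(U)={4,5,7,8}: no change
Constraint 3 (Z + X = W) on D(Z)={1,3,4,5,6,8} D(X)={2,5,6} D(W)={1,4,5}: Z {1,3,4,5,6,8}->{3}; X {2,5,6}->{2}; W {1,4,5}->{5}
So after constraint 3: D(Z)={3}, size = 1

Answer: 1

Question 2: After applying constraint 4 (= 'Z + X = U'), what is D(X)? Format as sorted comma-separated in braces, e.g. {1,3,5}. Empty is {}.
Answer: {2}

Derivation:
Constraint 1 (X < U) on D(X)={2,5,6,8} D(U)={4,5,7,8}: X {2,5,6,8}->{2,5,6}
Constraint 2 (Z != U) on D(Z)={1,3,4,5,6,8} D(U)={4,5,7,8}: no change
Constraint 3 (Z + X = W) on D(Z)={1,3,4,5,6,8} D(X)={2,5,6} D(W)={1,4,5}: Z {1,3,4,5,6,8}->{3}; X {2,5,6}->{2}; W {1,4,5}->{5}
Constraint 4 (Z + X = U) on D(Z)={3} D(X)={2} D(U)={4,5,7,8}: U {4,5,7,8}->{5}
So after constraint 4: D(X) = {2}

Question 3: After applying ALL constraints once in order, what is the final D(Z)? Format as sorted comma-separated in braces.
Answer: {3}

Derivation:
Constraint 1 (X < U) on D(X)={2,5,6,8} D(U)={4,5,7,8}: X {2,5,6,8}->{2,5,6}
Constraint 2 (Z != U) on D(Z)={1,3,4,5,6,8} D(U)={4,5,7,8}: no change
Constraint 3 (Z + X = W) on D(Z)={1,3,4,5,6,8} D(X)={2,5,6} D(W)={1,4,5}: Z {1,3,4,5,6,8}->{3}; X {2,5,6}->{2}; W {1,4,5}->{5}
Constraint 4 (Z + X = U) on D(Z)={3} D(X)={2} D(U)={4,5,7,8}: U {4,5,7,8}->{5}
So after all 4 constraints: D(Z) = {3}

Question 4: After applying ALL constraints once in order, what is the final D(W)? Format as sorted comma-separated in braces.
Constraint 1 (X < U) on D(X)={2,5,6,8} D(U)={4,5,7,8}: X {2,5,6,8}->{2,5,6}
Constraint 2 (Z != U) on D(Z)={1,3,4,5,6,8} D(U)={4,5,7,8}: no change
Constraint 3 (Z + X = W) on D(Z)={1,3,4,5,6,8} D(X)={2,5,6} D(W)={1,4,5}: Z {1,3,4,5,6,8}->{3}; X {2,5,6}->{2}; W {1,4,5}->{5}
Constraint 4 (Z + X = U) on D(Z)={3} D(X)={2} D(U)={4,5,7,8}: U {4,5,7,8}->{5}
So after all 4 constraints: D(W) = {5}

Answer: {5}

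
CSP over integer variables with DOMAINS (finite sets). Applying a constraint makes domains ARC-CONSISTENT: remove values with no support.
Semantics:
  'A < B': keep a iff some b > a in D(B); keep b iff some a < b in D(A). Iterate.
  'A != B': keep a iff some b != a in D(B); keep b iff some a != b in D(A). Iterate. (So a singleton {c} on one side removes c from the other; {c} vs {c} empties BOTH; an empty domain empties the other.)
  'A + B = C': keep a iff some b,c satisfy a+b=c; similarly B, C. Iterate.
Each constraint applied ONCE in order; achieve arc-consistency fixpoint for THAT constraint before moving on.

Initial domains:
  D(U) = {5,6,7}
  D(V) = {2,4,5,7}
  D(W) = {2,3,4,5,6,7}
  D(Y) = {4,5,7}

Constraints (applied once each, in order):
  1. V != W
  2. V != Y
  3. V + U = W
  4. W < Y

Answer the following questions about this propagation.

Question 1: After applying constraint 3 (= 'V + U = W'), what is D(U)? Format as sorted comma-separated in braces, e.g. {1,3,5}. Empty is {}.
Constraint 1 (V != W) on D(V)={2,4,5,7} D(W)={2,3,4,5,6,7}: no change
Constraint 2 (V != Y) on D(V)={2,4,5,7} D(Y)={4,5,7}: no change
Constraint 3 (V + U = W) on D(V)={2,4,5,7} D(U)={5,6,7} D(W)={2,3,4,5,6,7}: V {2,4,5,7}->{2}; U {5,6,7}->{5}; W {2,3,4,5,6,7}->{7}
So after constraint 3: D(U) = {5}

Answer: {5}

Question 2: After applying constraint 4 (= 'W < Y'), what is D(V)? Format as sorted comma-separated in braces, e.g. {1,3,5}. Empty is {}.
Answer: {2}

Derivation:
Constraint 1 (V != W) on D(V)={2,4,5,7} D(W)={2,3,4,5,6,7}: no change
Constraint 2 (V != Y) on D(V)={2,4,5,7} D(Y)={4,5,7}: no change
Constraint 3 (V + U = W) on D(V)={2,4,5,7} D(U)={5,6,7} D(W)={2,3,4,5,6,7}: V {2,4,5,7}->{2}; U {5,6,7}->{5}; W {2,3,4,5,6,7}->{7}
Constraint 4 (W < Y) on D(W)={7} D(Y)={4,5,7}: W {7}->{}; Y {4,5,7}->{}
So after constraint 4: D(V) = {2}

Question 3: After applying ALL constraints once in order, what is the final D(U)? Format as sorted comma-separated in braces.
Answer: {5}

Derivation:
Constraint 1 (V != W) on D(V)={2,4,5,7} D(W)={2,3,4,5,6,7}: no change
Constraint 2 (V != Y) on D(V)={2,4,5,7} D(Y)={4,5,7}: no change
Constraint 3 (V + U = W) on D(V)={2,4,5,7} D(U)={5,6,7} D(W)={2,3,4,5,6,7}: V {2,4,5,7}->{2}; U {5,6,7}->{5}; W {2,3,4,5,6,7}->{7}
Constraint 4 (W < Y) on D(W)={7} D(Y)={4,5,7}: W {7}->{}; Y {4,5,7}->{}
So after all 4 constraints: D(U) = {5}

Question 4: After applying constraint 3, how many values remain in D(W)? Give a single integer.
Answer: 1

Derivation:
Constraint 1 (V != W) on D(V)={2,4,5,7} D(W)={2,3,4,5,6,7}: no change
Constraint 2 (V != Y) on D(V)={2,4,5,7} D(Y)={4,5,7}: no change
Constraint 3 (V + U = W) on D(V)={2,4,5,7} D(U)={5,6,7} D(W)={2,3,4,5,6,7}: V {2,4,5,7}->{2}; U {5,6,7}->{5}; W {2,3,4,5,6,7}->{7}
So after constraint 3: D(W)={7}, size = 1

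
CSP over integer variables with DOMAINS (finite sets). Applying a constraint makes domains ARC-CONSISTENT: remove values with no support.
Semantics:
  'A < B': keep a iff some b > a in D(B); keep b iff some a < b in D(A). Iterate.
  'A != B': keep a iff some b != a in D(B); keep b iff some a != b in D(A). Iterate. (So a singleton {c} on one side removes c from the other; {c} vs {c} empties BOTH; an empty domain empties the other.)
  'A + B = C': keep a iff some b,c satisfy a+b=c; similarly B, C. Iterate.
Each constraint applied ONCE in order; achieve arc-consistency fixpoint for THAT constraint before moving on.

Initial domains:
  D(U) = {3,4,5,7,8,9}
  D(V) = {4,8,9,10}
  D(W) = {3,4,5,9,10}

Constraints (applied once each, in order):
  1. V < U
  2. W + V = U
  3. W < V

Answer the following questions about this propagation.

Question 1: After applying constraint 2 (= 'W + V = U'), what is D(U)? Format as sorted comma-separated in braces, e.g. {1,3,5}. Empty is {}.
Answer: {7,8,9}

Derivation:
Constraint 1 (V < U) on D(V)={4,8,9,10} D(U)={3,4,5,7,8,9}: V {4,8,9,10}->{4,8}; U {3,4,5,7,8,9}->{5,7,8,9}
Constraint 2 (W + V = U) on D(W)={3,4,5,9,10} D(V)={4,8} D(U)={5,7,8,9}: W {3,4,5,9,10}->{3,4,5}; V {4,8}->{4}; U {5,7,8,9}->{7,8,9}
So after constraint 2: D(U) = {7,8,9}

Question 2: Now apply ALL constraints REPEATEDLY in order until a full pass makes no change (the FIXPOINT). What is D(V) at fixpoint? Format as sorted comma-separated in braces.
pass 0 (initial): D(V)={4,8,9,10}
pass 1: U {3,4,5,7,8,9}->{7,8,9}; V {4,8,9,10}->{4}; W {3,4,5,9,10}->{3}
pass 2: U {7,8,9}->{7}
pass 3: no change
Fixpoint after 3 passes: D(V) = {4}

Answer: {4}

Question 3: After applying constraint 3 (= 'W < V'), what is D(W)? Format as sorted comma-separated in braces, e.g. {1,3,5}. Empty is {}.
Constraint 1 (V < U) on D(V)={4,8,9,10} D(U)={3,4,5,7,8,9}: V {4,8,9,10}->{4,8}; U {3,4,5,7,8,9}->{5,7,8,9}
Constraint 2 (W + V = U) on D(W)={3,4,5,9,10} D(V)={4,8} D(U)={5,7,8,9}: W {3,4,5,9,10}->{3,4,5}; V {4,8}->{4}; U {5,7,8,9}->{7,8,9}
Constraint 3 (W < V) on D(W)={3,4,5} D(V)={4}: W {3,4,5}->{3}
So after constraint 3: D(W) = {3}

Answer: {3}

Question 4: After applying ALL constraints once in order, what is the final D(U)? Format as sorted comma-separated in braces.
Constraint 1 (V < U) on D(V)={4,8,9,10} D(U)={3,4,5,7,8,9}: V {4,8,9,10}->{4,8}; U {3,4,5,7,8,9}->{5,7,8,9}
Constraint 2 (W + V = U) on D(W)={3,4,5,9,10} D(V)={4,8} D(U)={5,7,8,9}: W {3,4,5,9,10}->{3,4,5}; V {4,8}->{4}; U {5,7,8,9}->{7,8,9}
Constraint 3 (W < V) on D(W)={3,4,5} D(V)={4}: W {3,4,5}->{3}
So after all 3 constraints: D(U) = {7,8,9}

Answer: {7,8,9}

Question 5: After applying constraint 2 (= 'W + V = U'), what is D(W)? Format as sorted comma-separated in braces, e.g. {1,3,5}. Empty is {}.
Constraint 1 (V < U) on D(V)={4,8,9,10} D(U)={3,4,5,7,8,9}: V {4,8,9,10}->{4,8}; U {3,4,5,7,8,9}->{5,7,8,9}
Constraint 2 (W + V = U) on D(W)={3,4,5,9,10} D(V)={4,8} D(U)={5,7,8,9}: W {3,4,5,9,10}->{3,4,5}; V {4,8}->{4}; U {5,7,8,9}->{7,8,9}
So after constraint 2: D(W) = {3,4,5}

Answer: {3,4,5}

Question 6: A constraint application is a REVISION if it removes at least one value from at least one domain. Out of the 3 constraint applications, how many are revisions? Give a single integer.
Answer: 3

Derivation:
Constraint 1 (V < U) on D(V)={4,8,9,10} D(U)={3,4,5,7,8,9}: V {4,8,9,10}->{4,8}; U {3,4,5,7,8,9}->{5,7,8,9} => REVISION
Constraint 2 (W + V = U) on D(W)={3,4,5,9,10} D(V)={4,8} D(U)={5,7,8,9}: W {3,4,5,9,10}->{3,4,5}; V {4,8}->{4}; U {5,7,8,9}->{7,8,9} => REVISION
Constraint 3 (W < V) on D(W)={3,4,5} D(V)={4}: W {3,4,5}->{3} => REVISION
Total revisions = 3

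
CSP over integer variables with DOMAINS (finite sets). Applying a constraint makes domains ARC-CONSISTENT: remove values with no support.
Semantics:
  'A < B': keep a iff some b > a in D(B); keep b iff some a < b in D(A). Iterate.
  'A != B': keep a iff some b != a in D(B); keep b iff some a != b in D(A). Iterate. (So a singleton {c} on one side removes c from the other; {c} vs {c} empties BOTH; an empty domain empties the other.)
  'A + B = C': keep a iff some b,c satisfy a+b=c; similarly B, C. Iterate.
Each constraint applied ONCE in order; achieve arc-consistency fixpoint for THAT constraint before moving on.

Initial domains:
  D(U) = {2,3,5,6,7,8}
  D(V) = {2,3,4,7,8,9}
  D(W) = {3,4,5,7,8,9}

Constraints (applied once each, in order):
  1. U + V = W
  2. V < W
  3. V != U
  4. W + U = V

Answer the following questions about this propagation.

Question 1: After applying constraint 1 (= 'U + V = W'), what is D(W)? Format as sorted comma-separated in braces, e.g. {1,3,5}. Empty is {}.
Answer: {4,5,7,8,9}

Derivation:
Constraint 1 (U + V = W) on D(U)={2,3,5,6,7,8} D(V)={2,3,4,7,8,9} D(W)={3,4,5,7,8,9}: U {2,3,5,6,7,8}->{2,3,5,6,7}; V {2,3,4,7,8,9}->{2,3,4,7}; W {3,4,5,7,8,9}->{4,5,7,8,9}
So after constraint 1: D(W) = {4,5,7,8,9}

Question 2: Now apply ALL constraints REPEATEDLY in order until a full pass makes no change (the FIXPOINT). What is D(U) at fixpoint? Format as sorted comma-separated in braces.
Answer: {}

Derivation:
pass 0 (initial): D(U)={2,3,5,6,7,8}
pass 1: U {2,3,5,6,7,8}->{2,3}; V {2,3,4,7,8,9}->{7}; W {3,4,5,7,8,9}->{4,5}
pass 2: U {2,3}->{}; V {7}->{}; W {4,5}->{}
pass 3: no change
Fixpoint after 3 passes: D(U) = {}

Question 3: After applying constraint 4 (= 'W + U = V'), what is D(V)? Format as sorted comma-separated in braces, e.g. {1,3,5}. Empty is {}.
Answer: {7}

Derivation:
Constraint 1 (U + V = W) on D(U)={2,3,5,6,7,8} D(V)={2,3,4,7,8,9} D(W)={3,4,5,7,8,9}: U {2,3,5,6,7,8}->{2,3,5,6,7}; V {2,3,4,7,8,9}->{2,3,4,7}; W {3,4,5,7,8,9}->{4,5,7,8,9}
Constraint 2 (V < W) on D(V)={2,3,4,7} D(W)={4,5,7,8,9}: no change
Constraint 3 (V != U) on D(V)={2,3,4,7} D(U)={2,3,5,6,7}: no change
Constraint 4 (W + U = V) on D(W)={4,5,7,8,9} D(U)={2,3,5,6,7} D(V)={2,3,4,7}: W {4,5,7,8,9}->{4,5}; U {2,3,5,6,7}->{2,3}; V {2,3,4,7}->{7}
So after constraint 4: D(V) = {7}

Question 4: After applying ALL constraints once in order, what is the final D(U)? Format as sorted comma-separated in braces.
Answer: {2,3}

Derivation:
Constraint 1 (U + V = W) on D(U)={2,3,5,6,7,8} D(V)={2,3,4,7,8,9} D(W)={3,4,5,7,8,9}: U {2,3,5,6,7,8}->{2,3,5,6,7}; V {2,3,4,7,8,9}->{2,3,4,7}; W {3,4,5,7,8,9}->{4,5,7,8,9}
Constraint 2 (V < W) on D(V)={2,3,4,7} D(W)={4,5,7,8,9}: no change
Constraint 3 (V != U) on D(V)={2,3,4,7} D(U)={2,3,5,6,7}: no change
Constraint 4 (W + U = V) on D(W)={4,5,7,8,9} D(U)={2,3,5,6,7} D(V)={2,3,4,7}: W {4,5,7,8,9}->{4,5}; U {2,3,5,6,7}->{2,3}; V {2,3,4,7}->{7}
So after all 4 constraints: D(U) = {2,3}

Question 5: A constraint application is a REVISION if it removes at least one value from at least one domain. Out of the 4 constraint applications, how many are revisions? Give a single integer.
Answer: 2

Derivation:
Constraint 1 (U + V = W) on D(U)={2,3,5,6,7,8} D(V)={2,3,4,7,8,9} D(W)={3,4,5,7,8,9}: U {2,3,5,6,7,8}->{2,3,5,6,7}; V {2,3,4,7,8,9}->{2,3,4,7}; W {3,4,5,7,8,9}->{4,5,7,8,9} => REVISION
Constraint 2 (V < W) on D(V)={2,3,4,7} D(W)={4,5,7,8,9}: no change => not a revision
Constraint 3 (V != U) on D(V)={2,3,4,7} D(U)={2,3,5,6,7}: no change => not a revision
Constraint 4 (W + U = V) on D(W)={4,5,7,8,9} D(U)={2,3,5,6,7} D(V)={2,3,4,7}: W {4,5,7,8,9}->{4,5}; U {2,3,5,6,7}->{2,3}; V {2,3,4,7}->{7} => REVISION
Total revisions = 2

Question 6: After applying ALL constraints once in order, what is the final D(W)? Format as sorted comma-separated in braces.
Constraint 1 (U + V = W) on D(U)={2,3,5,6,7,8} D(V)={2,3,4,7,8,9} D(W)={3,4,5,7,8,9}: U {2,3,5,6,7,8}->{2,3,5,6,7}; V {2,3,4,7,8,9}->{2,3,4,7}; W {3,4,5,7,8,9}->{4,5,7,8,9}
Constraint 2 (V < W) on D(V)={2,3,4,7} D(W)={4,5,7,8,9}: no change
Constraint 3 (V != U) on D(V)={2,3,4,7} D(U)={2,3,5,6,7}: no change
Constraint 4 (W + U = V) on D(W)={4,5,7,8,9} D(U)={2,3,5,6,7} D(V)={2,3,4,7}: W {4,5,7,8,9}->{4,5}; U {2,3,5,6,7}->{2,3}; V {2,3,4,7}->{7}
So after all 4 constraints: D(W) = {4,5}

Answer: {4,5}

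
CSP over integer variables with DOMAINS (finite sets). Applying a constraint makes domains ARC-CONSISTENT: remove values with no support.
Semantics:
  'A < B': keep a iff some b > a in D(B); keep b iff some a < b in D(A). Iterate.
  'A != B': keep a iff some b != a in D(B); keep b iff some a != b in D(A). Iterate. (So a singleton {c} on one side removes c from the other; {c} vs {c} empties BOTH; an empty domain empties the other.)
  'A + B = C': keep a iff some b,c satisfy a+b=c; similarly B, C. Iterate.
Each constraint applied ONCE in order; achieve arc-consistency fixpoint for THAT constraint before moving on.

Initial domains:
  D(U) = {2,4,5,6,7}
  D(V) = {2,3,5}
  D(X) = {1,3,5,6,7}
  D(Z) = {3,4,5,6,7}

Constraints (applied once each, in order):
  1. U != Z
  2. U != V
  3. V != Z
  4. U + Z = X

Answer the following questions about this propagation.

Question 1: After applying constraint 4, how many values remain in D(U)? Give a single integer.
Answer: 2

Derivation:
Constraint 1 (U != Z) on D(U)={2,4,5,6,7} D(Z)={3,4,5,6,7}: no change
Constraint 2 (U != V) on D(U)={2,4,5,6,7} D(V)={2,3,5}: no change
Constraint 3 (V != Z) on D(V)={2,3,5} D(Z)={3,4,5,6,7}: no change
Constraint 4 (U + Z = X) on D(U)={2,4,5,6,7} D(Z)={3,4,5,6,7} D(X)={1,3,5,6,7}: U {2,4,5,6,7}->{2,4}; Z {3,4,5,6,7}->{3,4,5}; X {1,3,5,6,7}->{5,6,7}
So after constraint 4: D(U)={2,4}, size = 2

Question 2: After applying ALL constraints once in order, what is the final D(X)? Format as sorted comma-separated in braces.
Answer: {5,6,7}

Derivation:
Constraint 1 (U != Z) on D(U)={2,4,5,6,7} D(Z)={3,4,5,6,7}: no change
Constraint 2 (U != V) on D(U)={2,4,5,6,7} D(V)={2,3,5}: no change
Constraint 3 (V != Z) on D(V)={2,3,5} D(Z)={3,4,5,6,7}: no change
Constraint 4 (U + Z = X) on D(U)={2,4,5,6,7} D(Z)={3,4,5,6,7} D(X)={1,3,5,6,7}: U {2,4,5,6,7}->{2,4}; Z {3,4,5,6,7}->{3,4,5}; X {1,3,5,6,7}->{5,6,7}
So after all 4 constraints: D(X) = {5,6,7}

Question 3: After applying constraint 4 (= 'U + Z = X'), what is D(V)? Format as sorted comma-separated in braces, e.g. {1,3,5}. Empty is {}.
Constraint 1 (U != Z) on D(U)={2,4,5,6,7} D(Z)={3,4,5,6,7}: no change
Constraint 2 (U != V) on D(U)={2,4,5,6,7} D(V)={2,3,5}: no change
Constraint 3 (V != Z) on D(V)={2,3,5} D(Z)={3,4,5,6,7}: no change
Constraint 4 (U + Z = X) on D(U)={2,4,5,6,7} D(Z)={3,4,5,6,7} D(X)={1,3,5,6,7}: U {2,4,5,6,7}->{2,4}; Z {3,4,5,6,7}->{3,4,5}; X {1,3,5,6,7}->{5,6,7}
So after constraint 4: D(V) = {2,3,5}

Answer: {2,3,5}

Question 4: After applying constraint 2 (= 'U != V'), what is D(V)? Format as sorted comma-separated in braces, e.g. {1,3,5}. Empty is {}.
Constraint 1 (U != Z) on D(U)={2,4,5,6,7} D(Z)={3,4,5,6,7}: no change
Constraint 2 (U != V) on D(U)={2,4,5,6,7} D(V)={2,3,5}: no change
So after constraint 2: D(V) = {2,3,5}

Answer: {2,3,5}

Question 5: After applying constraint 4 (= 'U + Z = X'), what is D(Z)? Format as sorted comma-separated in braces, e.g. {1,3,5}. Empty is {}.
Answer: {3,4,5}

Derivation:
Constraint 1 (U != Z) on D(U)={2,4,5,6,7} D(Z)={3,4,5,6,7}: no change
Constraint 2 (U != V) on D(U)={2,4,5,6,7} D(V)={2,3,5}: no change
Constraint 3 (V != Z) on D(V)={2,3,5} D(Z)={3,4,5,6,7}: no change
Constraint 4 (U + Z = X) on D(U)={2,4,5,6,7} D(Z)={3,4,5,6,7} D(X)={1,3,5,6,7}: U {2,4,5,6,7}->{2,4}; Z {3,4,5,6,7}->{3,4,5}; X {1,3,5,6,7}->{5,6,7}
So after constraint 4: D(Z) = {3,4,5}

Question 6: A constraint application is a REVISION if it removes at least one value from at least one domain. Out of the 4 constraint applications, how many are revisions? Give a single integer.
Answer: 1

Derivation:
Constraint 1 (U != Z) on D(U)={2,4,5,6,7} D(Z)={3,4,5,6,7}: no change => not a revision
Constraint 2 (U != V) on D(U)={2,4,5,6,7} D(V)={2,3,5}: no change => not a revision
Constraint 3 (V != Z) on D(V)={2,3,5} D(Z)={3,4,5,6,7}: no change => not a revision
Constraint 4 (U + Z = X) on D(U)={2,4,5,6,7} D(Z)={3,4,5,6,7} D(X)={1,3,5,6,7}: U {2,4,5,6,7}->{2,4}; Z {3,4,5,6,7}->{3,4,5}; X {1,3,5,6,7}->{5,6,7} => REVISION
Total revisions = 1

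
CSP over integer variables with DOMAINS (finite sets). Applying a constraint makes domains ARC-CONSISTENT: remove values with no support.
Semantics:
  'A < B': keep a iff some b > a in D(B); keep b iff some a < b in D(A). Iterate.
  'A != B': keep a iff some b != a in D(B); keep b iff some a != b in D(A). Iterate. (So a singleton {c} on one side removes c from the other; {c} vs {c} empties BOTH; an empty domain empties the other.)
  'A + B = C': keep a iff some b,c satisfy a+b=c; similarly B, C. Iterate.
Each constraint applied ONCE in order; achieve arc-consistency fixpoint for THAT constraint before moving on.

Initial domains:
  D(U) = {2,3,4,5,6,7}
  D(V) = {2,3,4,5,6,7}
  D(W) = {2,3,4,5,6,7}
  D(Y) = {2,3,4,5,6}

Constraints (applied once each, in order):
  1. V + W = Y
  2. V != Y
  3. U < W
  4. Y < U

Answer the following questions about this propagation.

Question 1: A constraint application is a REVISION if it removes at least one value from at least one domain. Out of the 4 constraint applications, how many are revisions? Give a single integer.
Answer: 3

Derivation:
Constraint 1 (V + W = Y) on D(V)={2,3,4,5,6,7} D(W)={2,3,4,5,6,7} D(Y)={2,3,4,5,6}: V {2,3,4,5,6,7}->{2,3,4}; W {2,3,4,5,6,7}->{2,3,4}; Y {2,3,4,5,6}->{4,5,6} => REVISION
Constraint 2 (V != Y) on D(V)={2,3,4} D(Y)={4,5,6}: no change => not a revision
Constraint 3 (U < W) on D(U)={2,3,4,5,6,7} D(W)={2,3,4}: U {2,3,4,5,6,7}->{2,3}; W {2,3,4}->{3,4} => REVISION
Constraint 4 (Y < U) on D(Y)={4,5,6} D(U)={2,3}: Y {4,5,6}->{}; U {2,3}->{} => REVISION
Total revisions = 3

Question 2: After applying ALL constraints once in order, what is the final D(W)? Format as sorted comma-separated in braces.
Answer: {3,4}

Derivation:
Constraint 1 (V + W = Y) on D(V)={2,3,4,5,6,7} D(W)={2,3,4,5,6,7} D(Y)={2,3,4,5,6}: V {2,3,4,5,6,7}->{2,3,4}; W {2,3,4,5,6,7}->{2,3,4}; Y {2,3,4,5,6}->{4,5,6}
Constraint 2 (V != Y) on D(V)={2,3,4} D(Y)={4,5,6}: no change
Constraint 3 (U < W) on D(U)={2,3,4,5,6,7} D(W)={2,3,4}: U {2,3,4,5,6,7}->{2,3}; W {2,3,4}->{3,4}
Constraint 4 (Y < U) on D(Y)={4,5,6} D(U)={2,3}: Y {4,5,6}->{}; U {2,3}->{}
So after all 4 constraints: D(W) = {3,4}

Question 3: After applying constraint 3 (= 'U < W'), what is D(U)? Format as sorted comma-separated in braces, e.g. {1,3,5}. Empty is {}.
Answer: {2,3}

Derivation:
Constraint 1 (V + W = Y) on D(V)={2,3,4,5,6,7} D(W)={2,3,4,5,6,7} D(Y)={2,3,4,5,6}: V {2,3,4,5,6,7}->{2,3,4}; W {2,3,4,5,6,7}->{2,3,4}; Y {2,3,4,5,6}->{4,5,6}
Constraint 2 (V != Y) on D(V)={2,3,4} D(Y)={4,5,6}: no change
Constraint 3 (U < W) on D(U)={2,3,4,5,6,7} D(W)={2,3,4}: U {2,3,4,5,6,7}->{2,3}; W {2,3,4}->{3,4}
So after constraint 3: D(U) = {2,3}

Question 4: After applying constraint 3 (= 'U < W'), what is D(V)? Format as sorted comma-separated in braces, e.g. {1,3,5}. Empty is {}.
Constraint 1 (V + W = Y) on D(V)={2,3,4,5,6,7} D(W)={2,3,4,5,6,7} D(Y)={2,3,4,5,6}: V {2,3,4,5,6,7}->{2,3,4}; W {2,3,4,5,6,7}->{2,3,4}; Y {2,3,4,5,6}->{4,5,6}
Constraint 2 (V != Y) on D(V)={2,3,4} D(Y)={4,5,6}: no change
Constraint 3 (U < W) on D(U)={2,3,4,5,6,7} D(W)={2,3,4}: U {2,3,4,5,6,7}->{2,3}; W {2,3,4}->{3,4}
So after constraint 3: D(V) = {2,3,4}

Answer: {2,3,4}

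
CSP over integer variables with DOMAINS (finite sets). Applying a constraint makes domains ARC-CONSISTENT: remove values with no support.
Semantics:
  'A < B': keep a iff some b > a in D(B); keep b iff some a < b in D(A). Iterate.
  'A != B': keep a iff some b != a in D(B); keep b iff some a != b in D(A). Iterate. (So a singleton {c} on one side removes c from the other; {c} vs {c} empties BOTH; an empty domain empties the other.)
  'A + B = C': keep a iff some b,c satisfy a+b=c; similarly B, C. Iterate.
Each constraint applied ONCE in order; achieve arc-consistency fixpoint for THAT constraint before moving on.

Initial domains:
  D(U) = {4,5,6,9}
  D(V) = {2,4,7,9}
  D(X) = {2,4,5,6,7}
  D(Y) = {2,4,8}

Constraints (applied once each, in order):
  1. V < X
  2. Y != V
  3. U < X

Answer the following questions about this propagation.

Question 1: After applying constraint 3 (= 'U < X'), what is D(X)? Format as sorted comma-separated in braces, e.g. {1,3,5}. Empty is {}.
Answer: {5,6,7}

Derivation:
Constraint 1 (V < X) on D(V)={2,4,7,9} D(X)={2,4,5,6,7}: V {2,4,7,9}->{2,4}; X {2,4,5,6,7}->{4,5,6,7}
Constraint 2 (Y != V) on D(Y)={2,4,8} D(V)={2,4}: no change
Constraint 3 (U < X) on D(U)={4,5,6,9} D(X)={4,5,6,7}: U {4,5,6,9}->{4,5,6}; X {4,5,6,7}->{5,6,7}
So after constraint 3: D(X) = {5,6,7}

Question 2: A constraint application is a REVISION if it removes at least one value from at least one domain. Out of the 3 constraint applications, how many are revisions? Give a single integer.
Answer: 2

Derivation:
Constraint 1 (V < X) on D(V)={2,4,7,9} D(X)={2,4,5,6,7}: V {2,4,7,9}->{2,4}; X {2,4,5,6,7}->{4,5,6,7} => REVISION
Constraint 2 (Y != V) on D(Y)={2,4,8} D(V)={2,4}: no change => not a revision
Constraint 3 (U < X) on D(U)={4,5,6,9} D(X)={4,5,6,7}: U {4,5,6,9}->{4,5,6}; X {4,5,6,7}->{5,6,7} => REVISION
Total revisions = 2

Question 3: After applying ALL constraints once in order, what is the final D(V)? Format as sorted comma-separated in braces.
Answer: {2,4}

Derivation:
Constraint 1 (V < X) on D(V)={2,4,7,9} D(X)={2,4,5,6,7}: V {2,4,7,9}->{2,4}; X {2,4,5,6,7}->{4,5,6,7}
Constraint 2 (Y != V) on D(Y)={2,4,8} D(V)={2,4}: no change
Constraint 3 (U < X) on D(U)={4,5,6,9} D(X)={4,5,6,7}: U {4,5,6,9}->{4,5,6}; X {4,5,6,7}->{5,6,7}
So after all 3 constraints: D(V) = {2,4}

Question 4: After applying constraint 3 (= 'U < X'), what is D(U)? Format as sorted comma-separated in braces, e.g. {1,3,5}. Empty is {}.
Constraint 1 (V < X) on D(V)={2,4,7,9} D(X)={2,4,5,6,7}: V {2,4,7,9}->{2,4}; X {2,4,5,6,7}->{4,5,6,7}
Constraint 2 (Y != V) on D(Y)={2,4,8} D(V)={2,4}: no change
Constraint 3 (U < X) on D(U)={4,5,6,9} D(X)={4,5,6,7}: U {4,5,6,9}->{4,5,6}; X {4,5,6,7}->{5,6,7}
So after constraint 3: D(U) = {4,5,6}

Answer: {4,5,6}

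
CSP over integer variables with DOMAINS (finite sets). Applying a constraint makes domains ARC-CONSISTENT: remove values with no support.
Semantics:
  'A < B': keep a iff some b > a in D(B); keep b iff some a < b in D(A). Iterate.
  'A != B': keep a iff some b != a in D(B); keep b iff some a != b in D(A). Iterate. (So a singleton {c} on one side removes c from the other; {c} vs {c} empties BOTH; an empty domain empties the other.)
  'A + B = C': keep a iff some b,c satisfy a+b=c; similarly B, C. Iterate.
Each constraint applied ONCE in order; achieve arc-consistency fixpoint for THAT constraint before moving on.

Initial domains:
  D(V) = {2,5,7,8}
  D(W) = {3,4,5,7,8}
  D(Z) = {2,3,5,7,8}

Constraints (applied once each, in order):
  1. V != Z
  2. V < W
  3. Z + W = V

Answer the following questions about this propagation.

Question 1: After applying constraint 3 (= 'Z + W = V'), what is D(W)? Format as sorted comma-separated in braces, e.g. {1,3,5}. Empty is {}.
Answer: {3,4,5}

Derivation:
Constraint 1 (V != Z) on D(V)={2,5,7,8} D(Z)={2,3,5,7,8}: no change
Constraint 2 (V < W) on D(V)={2,5,7,8} D(W)={3,4,5,7,8}: V {2,5,7,8}->{2,5,7}
Constraint 3 (Z + W = V) on D(Z)={2,3,5,7,8} D(W)={3,4,5,7,8} D(V)={2,5,7}: Z {2,3,5,7,8}->{2,3}; W {3,4,5,7,8}->{3,4,5}; V {2,5,7}->{5,7}
So after constraint 3: D(W) = {3,4,5}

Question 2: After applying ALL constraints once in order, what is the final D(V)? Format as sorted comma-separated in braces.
Answer: {5,7}

Derivation:
Constraint 1 (V != Z) on D(V)={2,5,7,8} D(Z)={2,3,5,7,8}: no change
Constraint 2 (V < W) on D(V)={2,5,7,8} D(W)={3,4,5,7,8}: V {2,5,7,8}->{2,5,7}
Constraint 3 (Z + W = V) on D(Z)={2,3,5,7,8} D(W)={3,4,5,7,8} D(V)={2,5,7}: Z {2,3,5,7,8}->{2,3}; W {3,4,5,7,8}->{3,4,5}; V {2,5,7}->{5,7}
So after all 3 constraints: D(V) = {5,7}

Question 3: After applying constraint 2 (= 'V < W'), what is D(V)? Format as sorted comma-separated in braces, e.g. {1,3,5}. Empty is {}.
Answer: {2,5,7}

Derivation:
Constraint 1 (V != Z) on D(V)={2,5,7,8} D(Z)={2,3,5,7,8}: no change
Constraint 2 (V < W) on D(V)={2,5,7,8} D(W)={3,4,5,7,8}: V {2,5,7,8}->{2,5,7}
So after constraint 2: D(V) = {2,5,7}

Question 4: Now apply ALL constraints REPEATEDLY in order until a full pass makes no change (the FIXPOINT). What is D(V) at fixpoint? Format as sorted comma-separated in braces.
Answer: {}

Derivation:
pass 0 (initial): D(V)={2,5,7,8}
pass 1: V {2,5,7,8}->{5,7}; W {3,4,5,7,8}->{3,4,5}; Z {2,3,5,7,8}->{2,3}
pass 2: V {5,7}->{}; W {3,4,5}->{}; Z {2,3}->{}
pass 3: no change
Fixpoint after 3 passes: D(V) = {}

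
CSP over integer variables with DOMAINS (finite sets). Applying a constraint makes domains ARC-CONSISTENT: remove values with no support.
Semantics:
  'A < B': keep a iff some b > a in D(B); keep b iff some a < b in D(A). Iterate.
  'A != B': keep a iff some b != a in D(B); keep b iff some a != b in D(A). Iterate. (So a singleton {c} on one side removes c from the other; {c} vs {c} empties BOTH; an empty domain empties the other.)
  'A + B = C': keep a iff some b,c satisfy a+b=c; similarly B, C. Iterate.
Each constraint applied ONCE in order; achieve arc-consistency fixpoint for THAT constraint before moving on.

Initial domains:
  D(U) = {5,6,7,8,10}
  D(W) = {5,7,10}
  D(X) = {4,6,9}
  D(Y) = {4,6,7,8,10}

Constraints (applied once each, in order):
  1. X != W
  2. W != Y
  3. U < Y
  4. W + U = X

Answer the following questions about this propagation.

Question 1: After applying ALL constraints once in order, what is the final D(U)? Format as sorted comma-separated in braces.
Answer: {}

Derivation:
Constraint 1 (X != W) on D(X)={4,6,9} D(W)={5,7,10}: no change
Constraint 2 (W != Y) on D(W)={5,7,10} D(Y)={4,6,7,8,10}: no change
Constraint 3 (U < Y) on D(U)={5,6,7,8,10} D(Y)={4,6,7,8,10}: U {5,6,7,8,10}->{5,6,7,8}; Y {4,6,7,8,10}->{6,7,8,10}
Constraint 4 (W + U = X) on D(W)={5,7,10} D(U)={5,6,7,8} D(X)={4,6,9}: W {5,7,10}->{}; U {5,6,7,8}->{}; X {4,6,9}->{}
So after all 4 constraints: D(U) = {}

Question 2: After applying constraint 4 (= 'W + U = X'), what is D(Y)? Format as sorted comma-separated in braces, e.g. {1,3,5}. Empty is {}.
Answer: {6,7,8,10}

Derivation:
Constraint 1 (X != W) on D(X)={4,6,9} D(W)={5,7,10}: no change
Constraint 2 (W != Y) on D(W)={5,7,10} D(Y)={4,6,7,8,10}: no change
Constraint 3 (U < Y) on D(U)={5,6,7,8,10} D(Y)={4,6,7,8,10}: U {5,6,7,8,10}->{5,6,7,8}; Y {4,6,7,8,10}->{6,7,8,10}
Constraint 4 (W + U = X) on D(W)={5,7,10} D(U)={5,6,7,8} D(X)={4,6,9}: W {5,7,10}->{}; U {5,6,7,8}->{}; X {4,6,9}->{}
So after constraint 4: D(Y) = {6,7,8,10}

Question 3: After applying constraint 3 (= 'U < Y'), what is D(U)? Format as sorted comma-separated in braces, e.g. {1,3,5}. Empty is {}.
Answer: {5,6,7,8}

Derivation:
Constraint 1 (X != W) on D(X)={4,6,9} D(W)={5,7,10}: no change
Constraint 2 (W != Y) on D(W)={5,7,10} D(Y)={4,6,7,8,10}: no change
Constraint 3 (U < Y) on D(U)={5,6,7,8,10} D(Y)={4,6,7,8,10}: U {5,6,7,8,10}->{5,6,7,8}; Y {4,6,7,8,10}->{6,7,8,10}
So after constraint 3: D(U) = {5,6,7,8}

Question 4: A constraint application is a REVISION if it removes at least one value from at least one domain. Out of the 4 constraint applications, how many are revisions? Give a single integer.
Answer: 2

Derivation:
Constraint 1 (X != W) on D(X)={4,6,9} D(W)={5,7,10}: no change => not a revision
Constraint 2 (W != Y) on D(W)={5,7,10} D(Y)={4,6,7,8,10}: no change => not a revision
Constraint 3 (U < Y) on D(U)={5,6,7,8,10} D(Y)={4,6,7,8,10}: U {5,6,7,8,10}->{5,6,7,8}; Y {4,6,7,8,10}->{6,7,8,10} => REVISION
Constraint 4 (W + U = X) on D(W)={5,7,10} D(U)={5,6,7,8} D(X)={4,6,9}: W {5,7,10}->{}; U {5,6,7,8}->{}; X {4,6,9}->{} => REVISION
Total revisions = 2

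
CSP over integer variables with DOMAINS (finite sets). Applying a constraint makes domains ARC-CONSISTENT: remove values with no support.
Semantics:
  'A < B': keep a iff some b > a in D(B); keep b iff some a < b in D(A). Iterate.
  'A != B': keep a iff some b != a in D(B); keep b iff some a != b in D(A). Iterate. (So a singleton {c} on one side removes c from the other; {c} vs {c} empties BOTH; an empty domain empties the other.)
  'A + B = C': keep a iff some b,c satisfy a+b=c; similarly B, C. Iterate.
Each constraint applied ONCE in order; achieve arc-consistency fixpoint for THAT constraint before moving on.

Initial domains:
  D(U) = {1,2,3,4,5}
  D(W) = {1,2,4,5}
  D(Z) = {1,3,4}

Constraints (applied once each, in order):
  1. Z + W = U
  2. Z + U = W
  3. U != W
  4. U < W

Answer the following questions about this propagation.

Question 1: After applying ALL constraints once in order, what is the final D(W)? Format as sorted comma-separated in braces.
Answer: {4}

Derivation:
Constraint 1 (Z + W = U) on D(Z)={1,3,4} D(W)={1,2,4,5} D(U)={1,2,3,4,5}: W {1,2,4,5}->{1,2,4}; U {1,2,3,4,5}->{2,3,4,5}
Constraint 2 (Z + U = W) on D(Z)={1,3,4} D(U)={2,3,4,5} D(W)={1,2,4}: Z {1,3,4}->{1}; U {2,3,4,5}->{3}; W {1,2,4}->{4}
Constraint 3 (U != W) on D(U)={3} D(W)={4}: no change
Constraint 4 (U < W) on D(U)={3} D(W)={4}: no change
So after all 4 constraints: D(W) = {4}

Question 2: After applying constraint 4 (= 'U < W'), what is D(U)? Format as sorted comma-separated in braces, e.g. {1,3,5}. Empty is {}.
Answer: {3}

Derivation:
Constraint 1 (Z + W = U) on D(Z)={1,3,4} D(W)={1,2,4,5} D(U)={1,2,3,4,5}: W {1,2,4,5}->{1,2,4}; U {1,2,3,4,5}->{2,3,4,5}
Constraint 2 (Z + U = W) on D(Z)={1,3,4} D(U)={2,3,4,5} D(W)={1,2,4}: Z {1,3,4}->{1}; U {2,3,4,5}->{3}; W {1,2,4}->{4}
Constraint 3 (U != W) on D(U)={3} D(W)={4}: no change
Constraint 4 (U < W) on D(U)={3} D(W)={4}: no change
So after constraint 4: D(U) = {3}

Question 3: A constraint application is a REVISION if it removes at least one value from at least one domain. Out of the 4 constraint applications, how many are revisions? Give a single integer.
Constraint 1 (Z + W = U) on D(Z)={1,3,4} D(W)={1,2,4,5} D(U)={1,2,3,4,5}: W {1,2,4,5}->{1,2,4}; U {1,2,3,4,5}->{2,3,4,5} => REVISION
Constraint 2 (Z + U = W) on D(Z)={1,3,4} D(U)={2,3,4,5} D(W)={1,2,4}: Z {1,3,4}->{1}; U {2,3,4,5}->{3}; W {1,2,4}->{4} => REVISION
Constraint 3 (U != W) on D(U)={3} D(W)={4}: no change => not a revision
Constraint 4 (U < W) on D(U)={3} D(W)={4}: no change => not a revision
Total revisions = 2

Answer: 2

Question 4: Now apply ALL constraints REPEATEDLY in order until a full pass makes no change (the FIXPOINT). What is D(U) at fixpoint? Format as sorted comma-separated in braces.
Answer: {}

Derivation:
pass 0 (initial): D(U)={1,2,3,4,5}
pass 1: U {1,2,3,4,5}->{3}; W {1,2,4,5}->{4}; Z {1,3,4}->{1}
pass 2: U {3}->{}; W {4}->{}; Z {1}->{}
pass 3: no change
Fixpoint after 3 passes: D(U) = {}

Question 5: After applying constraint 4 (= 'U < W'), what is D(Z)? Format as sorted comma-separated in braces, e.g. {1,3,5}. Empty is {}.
Answer: {1}

Derivation:
Constraint 1 (Z + W = U) on D(Z)={1,3,4} D(W)={1,2,4,5} D(U)={1,2,3,4,5}: W {1,2,4,5}->{1,2,4}; U {1,2,3,4,5}->{2,3,4,5}
Constraint 2 (Z + U = W) on D(Z)={1,3,4} D(U)={2,3,4,5} D(W)={1,2,4}: Z {1,3,4}->{1}; U {2,3,4,5}->{3}; W {1,2,4}->{4}
Constraint 3 (U != W) on D(U)={3} D(W)={4}: no change
Constraint 4 (U < W) on D(U)={3} D(W)={4}: no change
So after constraint 4: D(Z) = {1}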